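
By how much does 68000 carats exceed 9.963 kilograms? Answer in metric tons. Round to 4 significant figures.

0.003637 t

68000 ct = 0.0136000 t and 9.963 kg = 0.00996300 t.
0.0136000 − 0.00996300 ≈ 0.003637 t.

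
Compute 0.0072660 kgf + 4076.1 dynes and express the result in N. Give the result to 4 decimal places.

0.0072660 kgf = 0.0712551 N and 4076.1 dyn = 0.0407610 N.
0.0712551 + 0.0407610 ≈ 0.1120 N.

0.1120 newtons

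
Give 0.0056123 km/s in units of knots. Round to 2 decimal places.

1 kilometer per second = 1943.84 kn.
Then 0.0056123 × 1943.84 ≈ 10.91 kn.

10.91 kn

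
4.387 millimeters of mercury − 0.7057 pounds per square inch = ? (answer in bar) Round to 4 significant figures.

-0.04281 bar

4.387 mmHg = 0.00584885 bar and 0.7057 psi = 0.0486563 bar.
0.00584885 − 0.0486563 ≈ -0.04281 bar.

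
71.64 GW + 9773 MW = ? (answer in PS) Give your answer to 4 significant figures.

1.107 × 10^8 PS

71.64 GW = 9.74033 × 10^7 PS and 9773 MW = 1.32876 × 10^7 PS.
9.74033 × 10^7 + 1.32876 × 10^7 ≈ 1.107 × 10^8 PS.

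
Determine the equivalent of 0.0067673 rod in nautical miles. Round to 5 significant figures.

1 rod = 0.00271555 nmi.
Thus 0.0067673 × 0.00271555 ≈ 1.8377e-5 nmi.

1.8377e-5 nmi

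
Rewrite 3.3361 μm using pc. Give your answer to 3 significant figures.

1.08e-22 pc

1 μm = 3.24078e-23 parsecs.
Thus 3.3361 × 3.24078e-23 ≈ 1.08e-22 pc.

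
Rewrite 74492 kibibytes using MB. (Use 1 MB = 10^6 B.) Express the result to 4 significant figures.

1 kibibyte = 0.00102400 megabytes.
Then 74492 × 0.00102400 ≈ 76.28 MB.

76.28 MB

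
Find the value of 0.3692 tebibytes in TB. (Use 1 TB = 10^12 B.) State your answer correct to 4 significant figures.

1 tebibyte = 1.09951 TB.
Thus 0.3692 × 1.09951 ≈ 0.4059 TB.

0.4059 TB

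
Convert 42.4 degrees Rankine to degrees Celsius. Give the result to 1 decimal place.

°R = (°C + 273.15) × 9/5.
Applying the formula gives -249.6 °C.

-249.6 °C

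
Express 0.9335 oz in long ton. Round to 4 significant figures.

1 ounce = 2.79018 × 10^-5 long ton.
Thus 0.9335 × 2.79018 × 10^-5 ≈ 2.605 × 10^-5 long ton.

2.605 × 10^-5 long tons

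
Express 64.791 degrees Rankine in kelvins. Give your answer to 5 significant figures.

°R = K × 9/5.
Applying the formula gives 35.995 K.

35.995 kelvins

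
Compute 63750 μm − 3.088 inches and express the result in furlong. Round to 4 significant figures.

-7.300 × 10^-5 furlongs

63750 μm = 0.000316899 furlong and 3.088 in = 0.000389899 furlong.
0.000316899 − 0.000389899 ≈ -7.300 × 10^-5 furlong.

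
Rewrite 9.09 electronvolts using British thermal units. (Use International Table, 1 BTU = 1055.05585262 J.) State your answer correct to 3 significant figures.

1.38 × 10^-21 BTU

1 electronvolt = 1.51857 × 10^-22 British thermal units.
9.09 × 1.51857 × 10^-22 ≈ 1.38 × 10^-21 BTU.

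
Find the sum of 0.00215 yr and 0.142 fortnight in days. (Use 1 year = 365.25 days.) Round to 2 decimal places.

2.77 d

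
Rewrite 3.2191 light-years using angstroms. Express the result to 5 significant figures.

3.0455 × 10^26 Å

1 light-year = 9.46073 × 10^25 angstroms.
Thus 3.2191 × 9.46073 × 10^25 ≈ 3.0455 × 10^26 Å.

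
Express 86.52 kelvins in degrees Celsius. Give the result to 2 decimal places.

-186.63 °C

K = °C + 273.15.
Applying the formula gives -186.63 °C.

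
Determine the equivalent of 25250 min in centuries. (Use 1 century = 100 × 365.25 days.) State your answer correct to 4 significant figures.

0.0004801 century

1 min = 1.90129e-8 centuries.
Thus 25250 × 1.90129e-8 ≈ 0.0004801 century.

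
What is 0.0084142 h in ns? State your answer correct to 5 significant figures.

1 h = 3.60000 × 10^12 nanoseconds.
So 0.0084142 × 3.60000 × 10^12 ≈ 3.0291 × 10^10 ns.

3.0291 × 10^10 nanoseconds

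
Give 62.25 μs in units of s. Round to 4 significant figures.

6.225e-5 seconds

1 microsecond = 1.00000e-6 seconds.
So 62.25 × 1.00000e-6 ≈ 6.225e-5 s.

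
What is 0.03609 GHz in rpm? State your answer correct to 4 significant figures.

1 gigahertz = 6.00000e+10 revolutions per minute.
So 0.03609 × 6.00000e+10 ≈ 2.165e+9 rpm.

2.165e+9 revolutions per minute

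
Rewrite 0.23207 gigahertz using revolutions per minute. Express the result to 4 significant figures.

1.392 × 10^10 rpm

1 gigahertz = 6.00000 × 10^10 rpm.
0.23207 × 6.00000 × 10^10 ≈ 1.392 × 10^10 rpm.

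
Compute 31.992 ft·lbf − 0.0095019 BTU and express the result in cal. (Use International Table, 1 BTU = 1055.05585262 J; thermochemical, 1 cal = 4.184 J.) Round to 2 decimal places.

7.97 calories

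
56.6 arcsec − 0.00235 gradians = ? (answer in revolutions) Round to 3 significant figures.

56.6 arcsec = 4.36728e-5 rev and 0.00235 grad = 5.87500e-6 rev.
4.36728e-5 − 5.87500e-6 ≈ 3.78e-5 rev.

3.78e-5 rev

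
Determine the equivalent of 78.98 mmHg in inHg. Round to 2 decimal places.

1 millimeter of mercury = 0.0393701 inches of mercury.
78.98 × 0.0393701 ≈ 3.11 inHg.

3.11 inHg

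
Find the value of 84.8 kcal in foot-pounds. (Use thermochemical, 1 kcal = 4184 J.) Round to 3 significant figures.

262000 ft·lbf

1 kcal = 3085.96 ft·lbf.
Thus 84.8 × 3085.96 ≈ 262000 ft·lbf.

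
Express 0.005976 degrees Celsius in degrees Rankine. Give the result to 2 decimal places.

491.68 °R

°R = (°C + 273.15) × 9/5.
Applying the formula gives 491.68 °R.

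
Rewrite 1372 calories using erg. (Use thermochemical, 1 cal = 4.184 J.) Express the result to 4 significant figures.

1 calorie = 4.18400 × 10^7 ergs.
Thus 1372 × 4.18400 × 10^7 ≈ 5.740 × 10^10 erg.

5.740 × 10^10 erg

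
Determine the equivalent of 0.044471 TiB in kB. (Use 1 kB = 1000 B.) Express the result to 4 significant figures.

4.890 × 10^7 kB

1 TiB = 1.09951 × 10^9 kilobytes.
0.044471 × 1.09951 × 10^9 ≈ 4.890 × 10^7 kB.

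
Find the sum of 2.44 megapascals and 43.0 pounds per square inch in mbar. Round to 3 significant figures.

2.44 MPa = 24400.0 mbar and 43.0 psi = 2964.75 mbar.
24400.0 + 2964.75 ≈ 27400 mbar.

27400 mbar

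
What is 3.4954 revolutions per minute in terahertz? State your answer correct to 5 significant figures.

5.8257 × 10^-14 THz

1 rpm = 1.66667 × 10^-14 THz.
Then 3.4954 × 1.66667 × 10^-14 ≈ 5.8257 × 10^-14 THz.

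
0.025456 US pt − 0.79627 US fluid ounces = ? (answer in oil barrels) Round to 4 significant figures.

-7.235e-5 bbl

0.025456 US pt = 7.57619e-5 bbl and 0.79627 US fl oz = 0.000148116 bbl.
7.57619e-5 − 0.000148116 ≈ -7.235e-5 bbl.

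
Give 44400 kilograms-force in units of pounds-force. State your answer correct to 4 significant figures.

1 kgf = 2.20462 lbf.
So 44400 × 2.20462 ≈ 97890 lbf.

97890 lbf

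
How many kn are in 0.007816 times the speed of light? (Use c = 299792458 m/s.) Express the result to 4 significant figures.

1 c = 5.82750 × 10^8 knots.
Thus 0.007816 × 5.82750 × 10^8 ≈ 4.555 × 10^6 kn.

4.555 × 10^6 kn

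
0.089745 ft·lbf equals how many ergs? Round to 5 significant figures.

1 ft·lbf = 1.35582 × 10^7 erg.
0.089745 × 1.35582 × 10^7 ≈ 1.2168 × 10^6 erg.

1.2168 × 10^6 ergs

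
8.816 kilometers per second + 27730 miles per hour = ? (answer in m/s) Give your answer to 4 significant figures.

21210 m/s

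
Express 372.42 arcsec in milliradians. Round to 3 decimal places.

1 arcsecond = 0.00484814 mrad.
372.42 × 0.00484814 ≈ 1.806 mrad.

1.806 mrad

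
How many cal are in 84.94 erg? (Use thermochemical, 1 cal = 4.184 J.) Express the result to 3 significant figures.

2.03e-6 calories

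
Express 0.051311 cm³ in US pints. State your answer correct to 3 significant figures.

0.000108 US pt

1 cubic centimeter = 0.00211338 US pt.
Thus 0.051311 × 0.00211338 ≈ 0.000108 US pt.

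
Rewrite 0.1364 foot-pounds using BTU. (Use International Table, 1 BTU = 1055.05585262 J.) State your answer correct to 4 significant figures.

0.0001753 BTU

1 foot-pound = 0.00128507 BTU.
So 0.1364 × 0.00128507 ≈ 0.0001753 BTU.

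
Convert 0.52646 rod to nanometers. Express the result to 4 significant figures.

2.648e+9 nm

1 rod = 5.02920e+9 nm.
Thus 0.52646 × 5.02920e+9 ≈ 2.648e+9 nm.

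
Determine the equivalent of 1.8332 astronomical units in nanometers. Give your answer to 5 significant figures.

2.7424e+20 nm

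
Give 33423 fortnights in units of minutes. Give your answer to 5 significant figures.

1 fortnight = 20160.0 min.
33423 × 20160.0 ≈ 6.7381e+8 min.

6.7381e+8 minutes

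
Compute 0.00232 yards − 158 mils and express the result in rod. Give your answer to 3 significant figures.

-0.000376 rod

0.00232 yd = 0.000421818 rod and 158 mil = 0.000797980 rod.
0.000421818 − 0.000797980 ≈ -0.000376 rod.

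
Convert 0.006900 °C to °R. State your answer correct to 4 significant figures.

°R = (°C + 273.15) × 9/5.
Applying the formula gives 491.7 °R.

491.7 degrees Rankine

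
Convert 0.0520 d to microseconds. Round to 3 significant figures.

4.49e+9 μs

1 day = 8.64000e+10 microseconds.
Then 0.0520 × 8.64000e+10 ≈ 4.49e+9 μs.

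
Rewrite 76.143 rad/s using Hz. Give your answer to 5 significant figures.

1 rad/s = 0.159155 Hz.
Thus 76.143 × 0.159155 ≈ 12.119 Hz.

12.119 Hz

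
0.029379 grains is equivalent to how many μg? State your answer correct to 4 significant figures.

1904 μg

1 gr = 64798.9 μg.
So 0.029379 × 64798.9 ≈ 1904 μg.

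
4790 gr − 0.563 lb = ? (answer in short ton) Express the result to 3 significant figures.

6.06 × 10^-5 short tons

4790 gr = 0.000342143 short ton and 0.563 lb = 0.000281500 short ton.
0.000342143 − 0.000281500 ≈ 6.06 × 10^-5 short ton.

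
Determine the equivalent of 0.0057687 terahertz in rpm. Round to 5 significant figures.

3.4612e+11 rpm

1 THz = 6.00000e+13 rpm.
0.0057687 × 6.00000e+13 ≈ 3.4612e+11 rpm.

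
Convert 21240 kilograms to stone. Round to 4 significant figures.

1 kilogram = 0.157473 stone.
21240 × 0.157473 ≈ 3345 st.

3345 st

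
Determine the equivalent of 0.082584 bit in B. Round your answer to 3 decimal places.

0.010 bytes

1 bit = 0.125000 bytes.
Then 0.082584 × 0.125000 ≈ 0.010 B.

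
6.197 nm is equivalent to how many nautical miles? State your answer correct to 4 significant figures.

1 nm = 5.39957e-13 nautical miles.
Thus 6.197 × 5.39957e-13 ≈ 3.346e-12 nmi.

3.346e-12 nmi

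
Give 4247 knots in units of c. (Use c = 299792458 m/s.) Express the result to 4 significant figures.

7.288e-6 times the speed of light

1 knot = 1.71600e-9 c.
So 4247 × 1.71600e-9 ≈ 7.288e-6 c.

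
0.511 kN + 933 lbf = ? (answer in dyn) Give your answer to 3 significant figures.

0.511 kN = 5.11000 × 10^7 dyn and 933 lbf = 4.15019 × 10^8 dyn.
5.11000 × 10^7 + 4.15019 × 10^8 ≈ 4.66 × 10^8 dyn.

4.66 × 10^8 dyn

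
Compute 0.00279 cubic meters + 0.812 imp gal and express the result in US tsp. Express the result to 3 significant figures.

0.00279 m³ = 566.047 US tsp and 0.812 imp gal = 748.932 US tsp.
566.047 + 748.932 ≈ 1310 US tsp.

1310 US teaspoons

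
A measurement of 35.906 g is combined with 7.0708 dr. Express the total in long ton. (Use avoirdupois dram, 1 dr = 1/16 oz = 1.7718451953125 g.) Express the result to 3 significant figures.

4.77 × 10^-5 long ton

35.906 g = 3.53389 × 10^-5 long ton and 7.0708 dr = 1.23305 × 10^-5 long ton.
3.53389 × 10^-5 + 1.23305 × 10^-5 ≈ 4.77 × 10^-5 long ton.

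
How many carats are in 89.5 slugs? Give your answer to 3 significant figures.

6.53 × 10^6 ct

1 slug = 72969.5 carats.
So 89.5 × 72969.5 ≈ 6.53 × 10^6 ct.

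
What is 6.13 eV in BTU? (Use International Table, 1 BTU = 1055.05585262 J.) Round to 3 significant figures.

9.31e-22 BTU

1 electronvolt = 1.51857e-22 BTU.
Then 6.13 × 1.51857e-22 ≈ 9.31e-22 BTU.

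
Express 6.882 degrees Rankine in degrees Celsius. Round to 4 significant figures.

-269.3 °C

°R = (°C + 273.15) × 9/5.
Applying the formula gives -269.3 °C.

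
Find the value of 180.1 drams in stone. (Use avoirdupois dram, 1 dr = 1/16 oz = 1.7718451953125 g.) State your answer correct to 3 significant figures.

0.0503 st

1 dram = 0.000279018 stone.
Thus 180.1 × 0.000279018 ≈ 0.0503 st.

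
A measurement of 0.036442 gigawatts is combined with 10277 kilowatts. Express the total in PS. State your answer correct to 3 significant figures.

63500 PS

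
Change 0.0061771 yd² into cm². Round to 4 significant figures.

1 yd² = 8361.27 square centimeters.
0.0061771 × 8361.27 ≈ 51.65 cm².

51.65 square centimeters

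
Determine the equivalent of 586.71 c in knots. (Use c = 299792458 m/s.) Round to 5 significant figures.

1 speed of light = 5.82750 × 10^8 kn.
So 586.71 × 5.82750 × 10^8 ≈ 3.4191 × 10^11 kn.

3.4191 × 10^11 kn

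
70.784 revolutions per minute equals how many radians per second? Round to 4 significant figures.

7.412 radians per second

1 revolution per minute = 0.1047198 radians per second.
70.784 × 0.1047198 ≈ 7.412 rad/s.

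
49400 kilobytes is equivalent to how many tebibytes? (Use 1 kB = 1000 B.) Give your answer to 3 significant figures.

1 kilobyte = 9.09495e-10 tebibytes.
So 49400 × 9.09495e-10 ≈ 4.49e-5 TiB.

4.49e-5 TiB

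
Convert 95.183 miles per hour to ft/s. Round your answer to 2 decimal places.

1 mile per hour = 1.46667 ft/s.
Thus 95.183 × 1.46667 ≈ 139.60 ft/s.

139.60 feet per second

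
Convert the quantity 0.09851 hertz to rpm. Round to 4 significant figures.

1 hertz = 60.0000 revolutions per minute.
Then 0.09851 × 60.0000 ≈ 5.911 rpm.

5.911 revolutions per minute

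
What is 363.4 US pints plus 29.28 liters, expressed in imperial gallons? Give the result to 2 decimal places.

44.26 imp gal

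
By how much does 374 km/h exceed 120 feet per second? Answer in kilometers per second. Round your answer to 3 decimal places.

0.067 km/s

374 km/h = 0.103889 km/s and 120 ft/s = 0.0365760 km/s.
0.103889 − 0.0365760 ≈ 0.067 km/s.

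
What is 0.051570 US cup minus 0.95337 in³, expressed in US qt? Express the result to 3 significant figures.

-0.00362 US qt

0.051570 US cup = 0.0128925 US qt and 0.95337 in³ = 0.0165086 US qt.
0.0128925 − 0.0165086 ≈ -0.00362 US qt.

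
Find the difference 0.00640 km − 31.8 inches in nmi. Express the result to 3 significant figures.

0.00302 nautical miles

0.00640 km = 0.00345572 nmi and 31.8 in = 0.000436134 nmi.
0.00345572 − 0.000436134 ≈ 0.00302 nmi.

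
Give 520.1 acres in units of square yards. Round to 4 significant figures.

2.517e+6 yd²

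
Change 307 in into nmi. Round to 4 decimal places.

0.0042 nautical miles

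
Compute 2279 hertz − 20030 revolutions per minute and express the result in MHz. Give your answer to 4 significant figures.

0.001945 MHz

2279 Hz = 0.00227900 MHz and 20030 rpm = 0.000333833 MHz.
0.00227900 − 0.000333833 ≈ 0.001945 MHz.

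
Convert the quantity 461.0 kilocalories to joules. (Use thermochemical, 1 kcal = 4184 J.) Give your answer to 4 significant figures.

1 kcal = 4184.00 J.
So 461.0 × 4184.00 ≈ 1.929e+6 J.

1.929e+6 joules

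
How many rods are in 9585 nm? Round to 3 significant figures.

1 nm = 1.98839e-10 rod.
So 9585 × 1.98839e-10 ≈ 1.91e-6 rod.

1.91e-6 rod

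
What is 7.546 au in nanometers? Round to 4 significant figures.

1.129e+21 nanometers

1 au = 1.49598e+20 nm.
Then 7.546 × 1.49598e+20 ≈ 1.129e+21 nm.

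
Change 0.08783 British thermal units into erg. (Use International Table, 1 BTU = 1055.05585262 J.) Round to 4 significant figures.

9.267e+8 erg

1 British thermal unit = 1.05506e+10 ergs.
Thus 0.08783 × 1.05506e+10 ≈ 9.267e+8 erg.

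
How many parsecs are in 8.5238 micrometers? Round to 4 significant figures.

2.762 × 10^-22 parsecs

1 micrometer = 3.24078 × 10^-23 pc.
Thus 8.5238 × 3.24078 × 10^-23 ≈ 2.762 × 10^-22 pc.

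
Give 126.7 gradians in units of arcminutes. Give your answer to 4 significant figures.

6842 arcmin

1 gradian = 54.0000 arcmin.
Then 126.7 × 54.0000 ≈ 6842 arcmin.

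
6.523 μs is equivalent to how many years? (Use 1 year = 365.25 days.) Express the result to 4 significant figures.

1 microsecond = 3.16881e-14 yr.
6.523 × 3.16881e-14 ≈ 2.067e-13 yr.

2.067e-13 yr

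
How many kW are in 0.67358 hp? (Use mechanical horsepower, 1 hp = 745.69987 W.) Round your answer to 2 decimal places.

1 horsepower = 0.745700 kilowatts.
0.67358 × 0.745700 ≈ 0.50 kW.

0.50 kilowatts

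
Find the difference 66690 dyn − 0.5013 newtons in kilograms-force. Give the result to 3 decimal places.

66690 dyn = 0.0680049 kgf and 0.5013 N = 0.0511184 kgf.
0.0680049 − 0.0511184 ≈ 0.017 kgf.

0.017 kilograms-force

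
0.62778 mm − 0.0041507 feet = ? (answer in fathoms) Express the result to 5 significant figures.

-0.00034851 fathom

0.62778 mm = 0.000343274 fathom and 0.0041507 ft = 0.000691783 fathom.
0.000343274 − 0.000691783 ≈ -0.00034851 fathom.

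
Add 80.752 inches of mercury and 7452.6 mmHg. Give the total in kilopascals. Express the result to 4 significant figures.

80.752 inHg = 273.458 kPa and 7452.6 mmHg = 993.598 kPa.
273.458 + 993.598 ≈ 1267 kPa.

1267 kilopascals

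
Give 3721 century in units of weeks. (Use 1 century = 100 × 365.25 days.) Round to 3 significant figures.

1.94e+7 wk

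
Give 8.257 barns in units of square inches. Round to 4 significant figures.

1.280e-24 in²

1 barn = 1.55000e-25 in².
So 8.257 × 1.55000e-25 ≈ 1.280e-24 in².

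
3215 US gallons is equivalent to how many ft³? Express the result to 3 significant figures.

1 US gal = 0.133681 ft³.
Thus 3215 × 0.133681 ≈ 430 ft³.

430 ft³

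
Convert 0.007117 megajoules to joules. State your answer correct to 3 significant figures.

1 MJ = 1.00000e+6 J.
So 0.007117 × 1.00000e+6 ≈ 7120 J.

7120 J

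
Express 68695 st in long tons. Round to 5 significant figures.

429.34 long ton

1 st = 0.00625000 long ton.
So 68695 × 0.00625000 ≈ 429.34 long ton.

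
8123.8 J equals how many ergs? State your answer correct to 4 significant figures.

8.124e+10 erg

1 J = 1.00000e+7 ergs.
Thus 8123.8 × 1.00000e+7 ≈ 8.124e+10 erg.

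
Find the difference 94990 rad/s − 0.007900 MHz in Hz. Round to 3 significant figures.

7220 Hz

94990 rad/s = 15118.1 Hz and 0.007900 MHz = 7900.00 Hz.
15118.1 − 7900.00 ≈ 7220 Hz.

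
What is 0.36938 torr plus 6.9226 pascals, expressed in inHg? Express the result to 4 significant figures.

0.36938 torr = 0.0145425 inHg and 6.9226 Pa = 0.00204424 inHg.
0.0145425 + 0.00204424 ≈ 0.01659 inHg.

0.01659 inHg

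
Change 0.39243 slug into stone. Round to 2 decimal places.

0.90 st

1 slug = 2.29815 st.
Thus 0.39243 × 2.29815 ≈ 0.90 st.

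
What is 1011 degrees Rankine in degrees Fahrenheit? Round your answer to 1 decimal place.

°R = °F + 459.67.
Applying the formula gives 551.3 °F.

551.3 °F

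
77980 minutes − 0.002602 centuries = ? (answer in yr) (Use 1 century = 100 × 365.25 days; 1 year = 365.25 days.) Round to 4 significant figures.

-0.1119 yr

77980 min = 0.148262 yr and 0.002602 century = 0.260200 yr.
0.148262 − 0.260200 ≈ -0.1119 yr.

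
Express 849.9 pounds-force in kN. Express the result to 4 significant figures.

1 lbf = 0.00444822 kN.
So 849.9 × 0.00444822 ≈ 3.781 kN.

3.781 kN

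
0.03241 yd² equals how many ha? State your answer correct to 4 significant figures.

1 yd² = 8.36127e-5 hectares.
Thus 0.03241 × 8.36127e-5 ≈ 2.710e-6 ha.

2.710e-6 hectares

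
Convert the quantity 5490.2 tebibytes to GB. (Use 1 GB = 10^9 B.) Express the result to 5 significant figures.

6.0365e+6 GB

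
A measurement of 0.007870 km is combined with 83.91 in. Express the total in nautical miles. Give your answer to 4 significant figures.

0.005400 nautical miles

0.007870 km = 0.00424946 nmi and 83.91 in = 0.00115082 nmi.
0.00424946 + 0.00115082 ≈ 0.005400 nmi.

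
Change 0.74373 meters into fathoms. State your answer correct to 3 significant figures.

0.407 fathoms

1 meter = 0.546807 fathoms.
Thus 0.74373 × 0.546807 ≈ 0.407 fathom.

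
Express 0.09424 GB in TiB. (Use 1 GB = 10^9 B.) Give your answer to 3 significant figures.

1 GB = 0.000909495 tebibytes.
Thus 0.09424 × 0.000909495 ≈ 8.57e-5 TiB.

8.57e-5 TiB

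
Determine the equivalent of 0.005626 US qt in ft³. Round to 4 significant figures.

0.0001880 ft³

1 US quart = 0.0334201 ft³.
So 0.005626 × 0.0334201 ≈ 0.0001880 ft³.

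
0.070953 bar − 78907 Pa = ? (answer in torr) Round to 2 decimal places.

-538.63 torr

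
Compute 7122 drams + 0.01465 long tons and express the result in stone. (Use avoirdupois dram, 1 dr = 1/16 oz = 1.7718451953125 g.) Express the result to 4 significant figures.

4.331 st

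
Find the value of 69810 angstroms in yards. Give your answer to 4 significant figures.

1 angstrom = 1.093613e-10 yards.
Thus 69810 × 1.093613e-10 ≈ 7.635e-6 yd.

7.635e-6 yd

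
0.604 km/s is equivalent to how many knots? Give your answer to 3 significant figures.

1 km/s = 1943.84 knots.
Then 0.604 × 1943.84 ≈ 1170 kn.

1170 knots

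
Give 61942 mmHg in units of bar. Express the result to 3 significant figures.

1 millimeter of mercury = 0.00133322 bar.
61942 × 0.00133322 ≈ 82.6 bar.

82.6 bar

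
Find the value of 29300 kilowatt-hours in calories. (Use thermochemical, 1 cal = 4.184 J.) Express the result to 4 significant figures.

2.521 × 10^10 cal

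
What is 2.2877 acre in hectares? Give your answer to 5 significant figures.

1 acre = 0.404686 ha.
So 2.2877 × 0.404686 ≈ 0.92580 ha.

0.92580 hectares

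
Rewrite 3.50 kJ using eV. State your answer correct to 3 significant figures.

1 kJ = 6.24151e+21 eV.
Thus 3.50 × 6.24151e+21 ≈ 2.18e+22 eV.

2.18e+22 electronvolts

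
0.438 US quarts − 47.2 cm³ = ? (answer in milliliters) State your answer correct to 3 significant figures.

367 milliliters

0.438 US qt = 414.503 mL and 47.2 cm³ = 47.2000 mL.
414.503 − 47.2000 ≈ 367 mL.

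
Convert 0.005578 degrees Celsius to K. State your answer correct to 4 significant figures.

273.2 K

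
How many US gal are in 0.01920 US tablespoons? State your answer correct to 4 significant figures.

7.500e-5 US gal

1 US tbsp = 0.00390625 US gallons.
Thus 0.01920 × 0.00390625 ≈ 7.500e-5 US gal.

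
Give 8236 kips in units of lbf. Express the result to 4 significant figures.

1 kip = 1000.00 pounds-force.
Then 8236 × 1000.00 ≈ 8.236 × 10^6 lbf.

8.236 × 10^6 lbf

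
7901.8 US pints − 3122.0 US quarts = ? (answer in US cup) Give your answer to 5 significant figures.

7901.8 US pt = 15803.6 US cup and 3122.0 US qt = 12488.0 US cup.
15803.6 − 12488.0 ≈ 3315.6 US cup.

3315.6 US cups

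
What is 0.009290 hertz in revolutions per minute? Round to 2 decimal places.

0.56 rpm

1 Hz = 60.0000 rpm.
Thus 0.009290 × 60.0000 ≈ 0.56 rpm.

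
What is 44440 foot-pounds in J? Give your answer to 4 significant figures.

60250 joules

1 foot-pound = 1.35582 joules.
44440 × 1.35582 ≈ 60250 J.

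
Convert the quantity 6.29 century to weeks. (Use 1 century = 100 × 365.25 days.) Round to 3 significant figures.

1 century = 5217.86 wk.
Thus 6.29 × 5217.86 ≈ 32800 wk.

32800 weeks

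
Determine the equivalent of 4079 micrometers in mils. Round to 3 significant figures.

1 μm = 0.0393701 mils.
Thus 4079 × 0.0393701 ≈ 161 mil.

161 mil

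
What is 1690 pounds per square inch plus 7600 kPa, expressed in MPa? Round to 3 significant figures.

1690 psi = 11.6521 MPa and 7600 kPa = 7.60000 MPa.
11.6521 + 7.60000 ≈ 19.3 MPa.

19.3 MPa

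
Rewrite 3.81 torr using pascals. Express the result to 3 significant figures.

1 torr = 133.322 Pa.
So 3.81 × 133.322 ≈ 508 Pa.

508 Pa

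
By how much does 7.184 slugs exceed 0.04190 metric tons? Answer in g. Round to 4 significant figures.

62940 g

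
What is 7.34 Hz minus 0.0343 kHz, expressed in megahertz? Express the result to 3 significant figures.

7.34 Hz = 7.34000 × 10^-6 MHz and 0.0343 kHz = 3.43000 × 10^-5 MHz.
7.34000 × 10^-6 − 3.43000 × 10^-5 ≈ -2.70 × 10^-5 MHz.

-2.70 × 10^-5 megahertz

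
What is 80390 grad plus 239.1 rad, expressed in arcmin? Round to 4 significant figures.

5.163e+6 arcmin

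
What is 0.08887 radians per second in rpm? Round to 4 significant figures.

0.8486 revolutions per minute

1 rad/s = 9.54930 rpm.
0.08887 × 9.54930 ≈ 0.8486 rpm.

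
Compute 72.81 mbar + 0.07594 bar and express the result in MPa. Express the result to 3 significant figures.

72.81 mbar = 0.00728100 MPa and 0.07594 bar = 0.00759400 MPa.
0.00728100 + 0.00759400 ≈ 0.0149 MPa.

0.0149 MPa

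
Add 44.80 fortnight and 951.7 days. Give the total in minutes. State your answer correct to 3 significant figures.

44.80 fortnight = 903168 min and 951.7 d = 1.37045 × 10^6 min.
903168 + 1.37045 × 10^6 ≈ 2.27 × 10^6 min.

2.27 × 10^6 minutes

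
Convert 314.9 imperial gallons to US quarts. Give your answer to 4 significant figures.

1 imperial gallon = 4.80380 US qt.
314.9 × 4.80380 ≈ 1513 US qt.

1513 US qt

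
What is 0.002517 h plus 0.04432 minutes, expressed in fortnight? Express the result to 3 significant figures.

0.002517 h = 7.49107 × 10^-6 fortnight and 0.04432 min = 2.19841 × 10^-6 fortnight.
7.49107 × 10^-6 + 2.19841 × 10^-6 ≈ 9.69 × 10^-6 fortnight.

9.69 × 10^-6 fortnights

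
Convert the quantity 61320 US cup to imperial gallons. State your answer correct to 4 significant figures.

1 US cup = 0.0520421 imp gal.
Then 61320 × 0.0520421 ≈ 3191 imp gal.

3191 imperial gallons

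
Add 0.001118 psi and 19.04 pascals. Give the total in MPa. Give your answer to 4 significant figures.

0.001118 psi = 7.70834 × 10^-6 MPa and 19.04 Pa = 1.90400 × 10^-5 MPa.
7.70834 × 10^-6 + 1.90400 × 10^-5 ≈ 2.675 × 10^-5 MPa.

2.675 × 10^-5 MPa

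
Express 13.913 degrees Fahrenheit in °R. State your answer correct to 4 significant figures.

473.6 °R

°R = °F + 459.67.
Applying the formula gives 473.6 °R.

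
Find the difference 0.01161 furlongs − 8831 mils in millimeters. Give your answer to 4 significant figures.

0.01161 furlong = 2335.56 mm and 8831 mil = 224.307 mm.
2335.56 − 224.307 ≈ 2111 mm.

2111 mm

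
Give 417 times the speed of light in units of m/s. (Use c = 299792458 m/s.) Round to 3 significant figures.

1 c = 2.99792 × 10^8 m/s.
Thus 417 × 2.99792 × 10^8 ≈ 1.25 × 10^11 m/s.

1.25 × 10^11 m/s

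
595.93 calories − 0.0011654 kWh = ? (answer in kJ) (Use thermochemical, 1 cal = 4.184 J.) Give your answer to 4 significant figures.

-1.702 kJ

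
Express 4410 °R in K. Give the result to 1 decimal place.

2450.0 K

°R = K × 9/5.
Applying the formula gives 2450.0 K.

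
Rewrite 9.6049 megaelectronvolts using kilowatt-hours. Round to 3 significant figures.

4.27e-19 kWh

1 megaelectronvolt = 4.45049e-20 kilowatt-hours.
Then 9.6049 × 4.45049e-20 ≈ 4.27e-19 kWh.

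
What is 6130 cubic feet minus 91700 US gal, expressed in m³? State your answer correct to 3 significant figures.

-174 m³

6130 ft³ = 173.582 m³ and 91700 US gal = 347.122 m³.
173.582 − 347.122 ≈ -174 m³.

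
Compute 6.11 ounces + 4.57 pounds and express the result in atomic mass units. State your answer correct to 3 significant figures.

6.11 oz = 1.04313e+26 u and 4.57 lb = 1.24834e+27 u.
1.04313e+26 + 1.24834e+27 ≈ 1.35e+27 u.

1.35e+27 u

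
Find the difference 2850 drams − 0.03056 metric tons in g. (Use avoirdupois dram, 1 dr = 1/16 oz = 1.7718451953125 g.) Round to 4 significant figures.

-25510 g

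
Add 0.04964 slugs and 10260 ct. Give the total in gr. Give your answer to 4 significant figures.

42850 gr

0.04964 slug = 11179.8 gr and 10260 ct = 31667.2 gr.
11179.8 + 31667.2 ≈ 42850 gr.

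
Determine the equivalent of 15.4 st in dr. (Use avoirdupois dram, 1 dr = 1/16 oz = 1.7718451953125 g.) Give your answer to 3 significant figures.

1 st = 3584.00 dr.
So 15.4 × 3584.00 ≈ 55200 dr.

55200 dr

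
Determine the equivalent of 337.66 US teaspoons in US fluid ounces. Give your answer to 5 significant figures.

56.277 US fl oz

1 US tsp = 0.166667 US fluid ounces.
Thus 337.66 × 0.166667 ≈ 56.277 US fl oz.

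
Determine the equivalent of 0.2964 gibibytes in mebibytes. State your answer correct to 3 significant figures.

1 gibibyte = 1024.00 MiB.
Then 0.2964 × 1024.00 ≈ 304 MiB.

304 MiB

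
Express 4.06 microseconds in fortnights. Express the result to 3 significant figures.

3.36 × 10^-12 fortnight

1 microsecond = 8.26720 × 10^-13 fortnight.
Thus 4.06 × 8.26720 × 10^-13 ≈ 3.36 × 10^-12 fortnight.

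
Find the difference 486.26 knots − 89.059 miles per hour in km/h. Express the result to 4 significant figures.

757.2 kilometers per hour

486.26 kn = 900.554 km/h and 89.059 mph = 143.327 km/h.
900.554 − 143.327 ≈ 757.2 km/h.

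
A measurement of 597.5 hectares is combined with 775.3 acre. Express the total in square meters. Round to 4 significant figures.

9.113e+6 m²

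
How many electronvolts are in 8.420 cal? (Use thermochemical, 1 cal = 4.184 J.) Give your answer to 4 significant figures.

2.199e+20 eV

1 calorie = 2.61145e+19 electronvolts.
Thus 8.420 × 2.61145e+19 ≈ 2.199e+20 eV.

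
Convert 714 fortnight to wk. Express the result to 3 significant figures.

1 fortnight = 2.00000 weeks.
Then 714 × 2.00000 ≈ 1430 wk.

1430 weeks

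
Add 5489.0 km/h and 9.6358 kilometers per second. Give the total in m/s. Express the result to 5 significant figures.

5489.0 km/h = 1524.72 m/s and 9.6358 km/s = 9635.80 m/s.
1524.72 + 9635.80 ≈ 11161 m/s.

11161 meters per second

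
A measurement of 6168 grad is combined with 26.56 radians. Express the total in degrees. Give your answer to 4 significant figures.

6168 grad = 5551.20 ° and 26.56 rad = 1521.78 °.
5551.20 + 1521.78 ≈ 7073 °.

7073 °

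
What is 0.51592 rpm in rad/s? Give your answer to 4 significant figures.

0.05403 rad/s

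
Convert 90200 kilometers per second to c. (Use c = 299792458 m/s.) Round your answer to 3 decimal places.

1 kilometer per second = 3.33564 × 10^-6 times the speed of light.
So 90200 × 3.33564 × 10^-6 ≈ 0.301 c.

0.301 c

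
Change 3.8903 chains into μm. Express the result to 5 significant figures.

7.8260e+7 micrometers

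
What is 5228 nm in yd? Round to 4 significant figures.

1 nm = 1.09361e-9 yd.
Then 5228 × 1.09361e-9 ≈ 5.717e-6 yd.

5.717e-6 yards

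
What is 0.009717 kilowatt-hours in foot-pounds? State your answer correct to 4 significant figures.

25800 foot-pounds

1 kilowatt-hour = 2.65522e+6 ft·lbf.
Thus 0.009717 × 2.65522e+6 ≈ 25800 ft·lbf.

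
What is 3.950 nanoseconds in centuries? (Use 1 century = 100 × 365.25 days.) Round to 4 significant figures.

1.252e-18 centuries

1 nanosecond = 3.16881e-19 century.
3.950 × 3.16881e-19 ≈ 1.252e-18 century.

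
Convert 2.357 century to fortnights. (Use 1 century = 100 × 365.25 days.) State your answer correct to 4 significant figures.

1 century = 2608.93 fortnight.
Thus 2.357 × 2608.93 ≈ 6149 fortnight.

6149 fortnights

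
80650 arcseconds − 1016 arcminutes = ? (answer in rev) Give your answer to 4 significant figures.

0.01519 revolutions

80650 arcsec = 0.0622299 rev and 1016 arcmin = 0.0470370 rev.
0.0622299 − 0.0470370 ≈ 0.01519 rev.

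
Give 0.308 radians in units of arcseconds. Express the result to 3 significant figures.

63500 arcseconds

1 radian = 206265 arcseconds.
So 0.308 × 206265 ≈ 63500 arcsec.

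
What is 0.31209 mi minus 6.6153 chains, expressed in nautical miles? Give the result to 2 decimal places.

0.20 nmi

0.31209 mi = 0.271199 nmi and 6.6153 chain = 0.0718567 nmi.
0.271199 − 0.0718567 ≈ 0.20 nmi.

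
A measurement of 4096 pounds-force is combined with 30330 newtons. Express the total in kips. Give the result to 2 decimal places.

10.91 kips

4096 lbf = 4.09600 kip and 30330 N = 6.81846 kip.
4.09600 + 6.81846 ≈ 10.91 kip.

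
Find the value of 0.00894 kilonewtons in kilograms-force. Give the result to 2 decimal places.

0.91 kilograms-force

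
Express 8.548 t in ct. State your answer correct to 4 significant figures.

4.274 × 10^7 carats

1 t = 5.00000 × 10^6 ct.
8.548 × 5.00000 × 10^6 ≈ 4.274 × 10^7 ct.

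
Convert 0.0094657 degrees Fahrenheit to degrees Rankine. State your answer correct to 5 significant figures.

459.68 °R

°R = °F + 459.67.
Applying the formula gives 459.68 °R.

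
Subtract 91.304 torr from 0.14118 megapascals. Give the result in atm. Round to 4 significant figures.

1.273 atm

0.14118 MPa = 1.39334 atm and 91.304 torr = 0.120137 atm.
1.39334 − 0.120137 ≈ 1.273 atm.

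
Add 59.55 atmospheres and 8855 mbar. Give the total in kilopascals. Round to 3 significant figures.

6920 kilopascals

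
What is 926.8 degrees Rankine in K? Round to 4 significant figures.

514.9 kelvins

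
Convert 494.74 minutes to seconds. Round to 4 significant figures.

29680 s

1 minute = 60.0000 seconds.
494.74 × 60.0000 ≈ 29680 s.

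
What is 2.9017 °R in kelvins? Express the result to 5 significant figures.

1.6121 K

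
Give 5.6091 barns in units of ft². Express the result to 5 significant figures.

6.0376e-27 ft²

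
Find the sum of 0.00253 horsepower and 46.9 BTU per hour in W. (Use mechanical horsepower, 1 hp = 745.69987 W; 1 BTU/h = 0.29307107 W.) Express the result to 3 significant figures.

0.00253 hp = 1.88662 W and 46.9 BTU/h = 13.7450 W.
1.88662 + 13.7450 ≈ 15.6 W.

15.6 W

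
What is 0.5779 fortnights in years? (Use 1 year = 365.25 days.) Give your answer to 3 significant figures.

0.0222 yr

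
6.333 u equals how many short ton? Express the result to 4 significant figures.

1.159 × 10^-29 short tons

1 u = 1.83043 × 10^-30 short ton.
So 6.333 × 1.83043 × 10^-30 ≈ 1.159 × 10^-29 short ton.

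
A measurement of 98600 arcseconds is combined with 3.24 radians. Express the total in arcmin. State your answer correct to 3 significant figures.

12800 arcmin

98600 arcsec = 1643.33 arcmin and 3.24 rad = 11138.3 arcmin.
1643.33 + 11138.3 ≈ 12800 arcmin.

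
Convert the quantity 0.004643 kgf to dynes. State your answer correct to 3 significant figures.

1 kgf = 980665 dyn.
0.004643 × 980665 ≈ 4550 dyn.

4550 dynes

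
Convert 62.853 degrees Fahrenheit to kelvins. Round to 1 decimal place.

290.3 kelvins

K = (°F + 459.67) × 5/9.
Applying the formula gives 290.3 K.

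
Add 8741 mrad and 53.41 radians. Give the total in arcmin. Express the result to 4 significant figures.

213700 arcminutes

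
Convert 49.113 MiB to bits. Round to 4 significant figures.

1 MiB = 8.38861e+6 bits.
Then 49.113 × 8.38861e+6 ≈ 4.120e+8 bit.

4.120e+8 bit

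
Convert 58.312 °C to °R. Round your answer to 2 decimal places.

596.63 °R

°R = (°C + 273.15) × 9/5.
Applying the formula gives 596.63 °R.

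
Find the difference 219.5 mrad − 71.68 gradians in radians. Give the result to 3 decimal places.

-0.906 rad

219.5 mrad = 0.219500 rad and 71.68 grad = 1.12595 rad.
0.219500 − 1.12595 ≈ -0.906 rad.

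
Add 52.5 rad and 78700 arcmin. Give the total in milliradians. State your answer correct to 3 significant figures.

52.5 rad = 52500.0 mrad and 78700 arcmin = 22892.9 mrad.
52500.0 + 22892.9 ≈ 75400 mrad.

75400 mrad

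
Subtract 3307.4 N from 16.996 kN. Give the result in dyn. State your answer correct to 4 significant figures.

1.369 × 10^9 dyn

16.996 kN = 1.69960 × 10^9 dyn and 3307.4 N = 3.30740 × 10^8 dyn.
1.69960 × 10^9 − 3.30740 × 10^8 ≈ 1.369 × 10^9 dyn.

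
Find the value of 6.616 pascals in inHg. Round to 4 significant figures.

1 pascal = 0.000295300 inHg.
Thus 6.616 × 0.000295300 ≈ 0.001954 inHg.

0.001954 inches of mercury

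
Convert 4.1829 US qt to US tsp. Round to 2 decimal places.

803.12 US teaspoons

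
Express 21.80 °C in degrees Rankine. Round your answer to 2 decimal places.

530.91 °R

°R = (°C + 273.15) × 9/5.
Applying the formula gives 530.91 °R.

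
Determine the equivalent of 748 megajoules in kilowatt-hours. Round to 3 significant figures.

1 MJ = 0.277778 kilowatt-hours.
748 × 0.277778 ≈ 208 kWh.

208 kWh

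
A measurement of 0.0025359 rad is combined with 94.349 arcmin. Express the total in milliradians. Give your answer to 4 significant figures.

29.98 milliradians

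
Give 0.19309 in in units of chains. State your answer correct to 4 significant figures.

0.0002438 chain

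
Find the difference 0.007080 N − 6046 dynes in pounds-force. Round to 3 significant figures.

-0.0120 lbf

0.007080 N = 0.00159165 lbf and 6046 dyn = 0.0135919 lbf.
0.00159165 − 0.0135919 ≈ -0.0120 lbf.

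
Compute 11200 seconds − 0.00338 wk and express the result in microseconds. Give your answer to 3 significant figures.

9.16e+9 μs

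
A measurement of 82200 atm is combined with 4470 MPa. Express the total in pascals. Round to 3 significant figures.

1.28e+10 pascals

82200 atm = 8.328915e+9 Pa and 4470 MPa = 4.470000e+9 Pa.
8.328915e+9 + 4.470000e+9 ≈ 1.28e+10 Pa.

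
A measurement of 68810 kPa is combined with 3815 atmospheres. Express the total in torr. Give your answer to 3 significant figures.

68810 kPa = 516117 torr and 3815 atm = 2.89940e+6 torr.
516117 + 2.89940e+6 ≈ 3.42e+6 torr.

3.42e+6 torr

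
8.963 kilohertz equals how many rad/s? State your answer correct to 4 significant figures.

56320 radians per second

1 kHz = 6283.19 rad/s.
Then 8.963 × 6283.19 ≈ 56320 rad/s.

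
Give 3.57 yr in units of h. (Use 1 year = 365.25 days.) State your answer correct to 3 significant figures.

31300 h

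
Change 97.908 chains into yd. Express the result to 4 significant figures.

2154 yards

1 chain = 22.0000 yd.
Then 97.908 × 22.0000 ≈ 2154 yd.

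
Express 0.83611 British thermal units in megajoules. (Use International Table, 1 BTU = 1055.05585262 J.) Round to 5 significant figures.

1 BTU = 0.001055056 megajoules.
So 0.83611 × 0.001055056 ≈ 0.00088214 MJ.

0.00088214 MJ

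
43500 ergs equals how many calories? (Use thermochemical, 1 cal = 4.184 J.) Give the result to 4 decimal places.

0.0010 cal

1 erg = 2.39006e-8 cal.
Thus 43500 × 2.39006e-8 ≈ 0.0010 cal.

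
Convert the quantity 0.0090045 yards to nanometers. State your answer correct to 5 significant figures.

8.2337e+6 nanometers

1 yd = 9.14400e+8 nm.
Then 0.0090045 × 9.14400e+8 ≈ 8.2337e+6 nm.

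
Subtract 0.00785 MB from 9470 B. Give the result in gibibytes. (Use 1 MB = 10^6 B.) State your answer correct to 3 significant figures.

9470 B = 8.81962e-6 GiB and 0.00785 MB = 7.31088e-6 GiB.
8.81962e-6 − 7.31088e-6 ≈ 1.51e-6 GiB.

1.51e-6 gibibytes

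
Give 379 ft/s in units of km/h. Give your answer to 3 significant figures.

416 km/h

1 foot per second = 1.09728 kilometers per hour.
379 × 1.09728 ≈ 416 km/h.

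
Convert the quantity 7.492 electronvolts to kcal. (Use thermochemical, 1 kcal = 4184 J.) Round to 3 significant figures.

1 eV = 3.82929 × 10^-23 kcal.
Then 7.492 × 3.82929 × 10^-23 ≈ 2.87 × 10^-22 kcal.

2.87 × 10^-22 kcal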